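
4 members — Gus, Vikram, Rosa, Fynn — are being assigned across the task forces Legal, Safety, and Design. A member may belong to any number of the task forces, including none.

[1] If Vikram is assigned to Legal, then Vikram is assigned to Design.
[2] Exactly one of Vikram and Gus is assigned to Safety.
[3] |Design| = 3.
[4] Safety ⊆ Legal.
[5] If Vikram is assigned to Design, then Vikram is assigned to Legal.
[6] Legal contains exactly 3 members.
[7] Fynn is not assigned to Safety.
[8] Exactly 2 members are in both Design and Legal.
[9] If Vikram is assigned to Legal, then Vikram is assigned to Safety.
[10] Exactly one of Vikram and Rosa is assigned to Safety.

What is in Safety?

Safety = {Vikram}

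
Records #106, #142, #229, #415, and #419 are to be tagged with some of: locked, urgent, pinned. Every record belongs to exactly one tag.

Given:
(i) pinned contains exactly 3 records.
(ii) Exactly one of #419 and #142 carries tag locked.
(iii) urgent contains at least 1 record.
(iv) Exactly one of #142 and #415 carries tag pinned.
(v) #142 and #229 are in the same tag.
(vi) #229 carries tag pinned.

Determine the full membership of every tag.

From (vi): #229 ∈ pinned.
(v): #142 matches #229: #142 ∉ locked.
(v): #142 matches #229: #142 ∉ urgent.
(v): #142 matches #229: #142 ∈ pinned.
(ii) (exactly one): #419 ∈ locked.
(iv) (exactly one): #415 ∉ pinned.
(i): only 3 candidates remain for pinned, so all are in.
(iii): only 1 candidates remain for urgent, so all are in.

locked = {#419}; urgent = {#415}; pinned = {#106, #142, #229}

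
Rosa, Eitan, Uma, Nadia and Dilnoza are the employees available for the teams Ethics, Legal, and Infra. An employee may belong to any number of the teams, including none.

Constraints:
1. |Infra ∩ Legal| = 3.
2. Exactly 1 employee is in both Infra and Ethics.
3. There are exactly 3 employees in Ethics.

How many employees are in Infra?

3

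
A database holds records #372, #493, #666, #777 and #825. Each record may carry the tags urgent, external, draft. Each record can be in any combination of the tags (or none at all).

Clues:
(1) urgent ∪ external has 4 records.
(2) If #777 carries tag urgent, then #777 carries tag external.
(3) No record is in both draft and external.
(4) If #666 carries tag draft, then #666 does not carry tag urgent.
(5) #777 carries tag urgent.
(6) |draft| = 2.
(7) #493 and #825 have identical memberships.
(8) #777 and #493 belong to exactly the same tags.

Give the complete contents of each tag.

urgent = {#372, #493, #777, #825}; external = {#493, #777, #825}; draft = {#372, #666}

From (5): #777 ∈ urgent.
(2): #777 ∈ external.
(3) (disjoint): #777 ∉ draft.
(8): #493 matches #777: #493 ∈ urgent.
(8): #493 matches #777: #493 ∈ external.
(8): #493 matches #777: #493 ∉ draft.
(7): #825 matches #493: #825 ∈ urgent.
(7): #825 matches #493: #825 ∈ external.
(7): #825 matches #493: #825 ∉ draft.
(6): only 2 candidates remain for draft, so all are in.
(3) (disjoint): #372 ∉ external.
Suppose #372 ∉ urgent: no assignment then satisfies all the clues, so #372 ∈ urgent.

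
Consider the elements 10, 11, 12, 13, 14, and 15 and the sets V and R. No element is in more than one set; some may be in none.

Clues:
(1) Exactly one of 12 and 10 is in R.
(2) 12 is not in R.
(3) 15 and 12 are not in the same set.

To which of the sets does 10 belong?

From (2): 12 ∉ R.
(1) (exactly one): 10 ∈ R.

10: R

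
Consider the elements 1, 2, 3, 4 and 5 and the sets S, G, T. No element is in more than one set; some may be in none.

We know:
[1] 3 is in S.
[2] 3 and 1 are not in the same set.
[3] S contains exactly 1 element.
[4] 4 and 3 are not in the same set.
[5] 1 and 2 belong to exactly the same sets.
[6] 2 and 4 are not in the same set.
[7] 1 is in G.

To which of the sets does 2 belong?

2: G

From (1): 3 ∈ S.
From (7): 1 ∈ G.
(3): S already has 1, so the rest are out.
(5): 2 matches 1: 2 ∈ G.
(6): 4 ∉ G.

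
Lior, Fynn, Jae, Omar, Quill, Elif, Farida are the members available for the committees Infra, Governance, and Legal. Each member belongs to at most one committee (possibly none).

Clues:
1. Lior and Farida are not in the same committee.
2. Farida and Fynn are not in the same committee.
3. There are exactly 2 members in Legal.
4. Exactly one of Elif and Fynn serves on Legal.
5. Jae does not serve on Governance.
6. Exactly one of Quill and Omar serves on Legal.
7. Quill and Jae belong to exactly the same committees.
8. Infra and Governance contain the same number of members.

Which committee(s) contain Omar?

From (5): Jae ∉ Governance.
(7): Quill matches Jae: Quill ∉ Governance.
Suppose Omar ∈ Infra: no assignment then satisfies all the clues, so Omar ∉ Infra.

Omar: Legal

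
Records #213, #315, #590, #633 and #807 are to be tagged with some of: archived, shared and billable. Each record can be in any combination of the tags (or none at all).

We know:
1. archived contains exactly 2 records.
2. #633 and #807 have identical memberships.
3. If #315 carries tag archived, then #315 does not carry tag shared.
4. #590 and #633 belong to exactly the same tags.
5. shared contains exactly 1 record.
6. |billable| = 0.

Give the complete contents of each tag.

archived = {#213, #315}; shared = {#213}; billable = {}

(6): billable already has 0, so the rest are out.
Suppose #213 ∉ archived: no assignment then satisfies all the clues, so #213 ∈ archived.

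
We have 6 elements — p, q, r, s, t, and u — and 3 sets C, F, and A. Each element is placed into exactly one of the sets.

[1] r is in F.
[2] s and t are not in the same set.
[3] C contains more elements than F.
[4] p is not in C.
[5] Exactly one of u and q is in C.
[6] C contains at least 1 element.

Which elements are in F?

F = {r}

From (1): r ∈ F.
From (4): p ∉ C.
Suppose p ∈ F: no assignment then satisfies all the clues, so p ∉ F.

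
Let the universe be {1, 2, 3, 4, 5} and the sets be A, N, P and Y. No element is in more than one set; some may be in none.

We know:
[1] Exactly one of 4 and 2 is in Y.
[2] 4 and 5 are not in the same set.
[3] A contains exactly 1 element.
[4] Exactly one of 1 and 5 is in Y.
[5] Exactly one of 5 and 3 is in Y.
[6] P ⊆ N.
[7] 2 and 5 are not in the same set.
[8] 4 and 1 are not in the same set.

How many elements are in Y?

3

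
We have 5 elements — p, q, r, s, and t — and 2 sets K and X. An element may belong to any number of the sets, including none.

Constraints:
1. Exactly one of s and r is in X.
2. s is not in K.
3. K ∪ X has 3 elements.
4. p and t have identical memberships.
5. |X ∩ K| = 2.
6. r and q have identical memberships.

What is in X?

From (2): s ∉ K.
Suppose p ∉ X: no assignment then satisfies all the clues, so p ∈ X.

X = {p, s, t}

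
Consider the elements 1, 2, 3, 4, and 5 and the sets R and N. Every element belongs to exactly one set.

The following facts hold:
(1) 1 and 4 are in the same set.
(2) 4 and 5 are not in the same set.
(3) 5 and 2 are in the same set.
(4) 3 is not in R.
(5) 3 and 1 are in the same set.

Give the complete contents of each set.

R = {2, 5}; N = {1, 3, 4}

From (4): 3 ∉ R.
(5): 1 matches 3: 1 ∉ R.
Only one set left: 1 ∈ N.
Only one set left: 3 ∈ N.
(1): 4 matches 1: 4 ∉ R.
(1): 4 matches 1: 4 ∈ N.
(2): 5 ∉ N.
(3): 2 matches 5: 2 ∉ N.
Only one set left: 2 ∈ R.
Only one set left: 5 ∈ R.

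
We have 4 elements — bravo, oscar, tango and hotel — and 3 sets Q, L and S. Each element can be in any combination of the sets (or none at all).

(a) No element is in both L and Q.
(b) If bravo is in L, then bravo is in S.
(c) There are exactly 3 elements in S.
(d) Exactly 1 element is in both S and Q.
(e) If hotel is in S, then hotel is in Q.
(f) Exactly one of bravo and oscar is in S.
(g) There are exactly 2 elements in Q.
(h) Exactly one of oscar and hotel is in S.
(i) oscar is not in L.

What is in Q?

Q = {hotel, oscar}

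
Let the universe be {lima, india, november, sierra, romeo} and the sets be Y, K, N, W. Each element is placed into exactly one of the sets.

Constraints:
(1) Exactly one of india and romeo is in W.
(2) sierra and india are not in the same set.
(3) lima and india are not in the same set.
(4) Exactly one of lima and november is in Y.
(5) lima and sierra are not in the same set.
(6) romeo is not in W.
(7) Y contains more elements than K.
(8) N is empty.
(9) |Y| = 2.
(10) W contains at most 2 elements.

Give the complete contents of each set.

Y = {lima, romeo}; K = {sierra}; N = {}; W = {india, november}

From (6): romeo ∉ W.
(1) (exactly one): india ∈ W.
(2): sierra ∉ W.
(3): lima ∉ W.
(8): N already has 0, so the rest are out.
Suppose lima ∉ Y: no assignment then satisfies all the clues, so lima ∈ Y.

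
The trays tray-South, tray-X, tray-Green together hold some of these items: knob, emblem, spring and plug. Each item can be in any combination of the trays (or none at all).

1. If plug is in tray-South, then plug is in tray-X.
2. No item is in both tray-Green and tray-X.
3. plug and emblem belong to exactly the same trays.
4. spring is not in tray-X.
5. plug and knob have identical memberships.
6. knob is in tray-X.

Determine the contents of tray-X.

From (4): spring ∉ tray-X.
From (6): knob ∈ tray-X.
(2) (disjoint): knob ∉ tray-Green.
(5): plug matches knob: plug ∈ tray-X.
(5): plug matches knob: plug ∉ tray-Green.
(3): emblem matches plug: emblem ∈ tray-X.
(3): emblem matches plug: emblem ∉ tray-Green.

tray-X = {emblem, knob, plug}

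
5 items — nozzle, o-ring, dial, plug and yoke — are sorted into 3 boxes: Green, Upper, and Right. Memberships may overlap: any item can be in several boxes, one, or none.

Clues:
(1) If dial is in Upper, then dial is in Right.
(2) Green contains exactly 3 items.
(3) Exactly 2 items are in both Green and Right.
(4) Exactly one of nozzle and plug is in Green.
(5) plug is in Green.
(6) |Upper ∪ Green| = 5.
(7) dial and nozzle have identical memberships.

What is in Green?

Green = {o-ring, plug, yoke}

From (5): plug ∈ Green.
(4) (exactly one): nozzle ∉ Green.
(7): dial matches nozzle: dial ∉ Green.
(2): only 3 candidates remain for Green, so all are in.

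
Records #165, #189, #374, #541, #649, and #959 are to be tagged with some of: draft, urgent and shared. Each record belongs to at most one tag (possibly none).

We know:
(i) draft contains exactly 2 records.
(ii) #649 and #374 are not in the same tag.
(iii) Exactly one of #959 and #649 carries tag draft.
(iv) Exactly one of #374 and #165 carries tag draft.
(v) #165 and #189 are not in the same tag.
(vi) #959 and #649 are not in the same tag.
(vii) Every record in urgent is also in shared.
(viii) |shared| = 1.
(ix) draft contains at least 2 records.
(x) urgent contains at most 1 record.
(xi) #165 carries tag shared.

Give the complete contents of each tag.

From (xi): #165 ∈ shared.
(iv) (exactly one): #374 ∈ draft.
(v): #189 ∉ shared.
(vii) contrapositive: #189 ∉ urgent.
(viii): shared already has 1, so the rest are out.
(ii): #649 ∉ draft.
(iii) (exactly one): #959 ∈ draft.
(vii) contrapositive: #541 ∉ urgent.
(vii) contrapositive: #649 ∉ urgent.
(i): draft already has 2, so the rest are out.

draft = {#374, #959}; urgent = {}; shared = {#165}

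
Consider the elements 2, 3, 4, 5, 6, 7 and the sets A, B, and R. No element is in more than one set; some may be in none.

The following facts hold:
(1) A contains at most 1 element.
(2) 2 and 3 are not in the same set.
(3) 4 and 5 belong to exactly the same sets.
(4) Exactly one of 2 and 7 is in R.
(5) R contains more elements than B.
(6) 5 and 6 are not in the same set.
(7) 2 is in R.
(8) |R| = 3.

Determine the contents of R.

R = {2, 4, 5}

From (7): 2 ∈ R.
(2): 3 ∉ R.
(4) (exactly one): 7 ∉ R.
Suppose 4 ∉ R: no assignment then satisfies all the clues, so 4 ∈ R.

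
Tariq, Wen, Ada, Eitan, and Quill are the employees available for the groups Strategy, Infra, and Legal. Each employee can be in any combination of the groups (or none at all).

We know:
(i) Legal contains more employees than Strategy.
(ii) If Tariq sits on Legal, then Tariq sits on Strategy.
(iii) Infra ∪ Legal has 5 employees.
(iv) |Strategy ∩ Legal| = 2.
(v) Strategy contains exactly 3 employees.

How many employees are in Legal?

4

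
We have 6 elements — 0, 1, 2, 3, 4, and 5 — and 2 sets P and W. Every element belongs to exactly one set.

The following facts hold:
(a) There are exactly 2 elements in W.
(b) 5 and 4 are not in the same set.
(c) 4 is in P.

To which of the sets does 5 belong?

5: W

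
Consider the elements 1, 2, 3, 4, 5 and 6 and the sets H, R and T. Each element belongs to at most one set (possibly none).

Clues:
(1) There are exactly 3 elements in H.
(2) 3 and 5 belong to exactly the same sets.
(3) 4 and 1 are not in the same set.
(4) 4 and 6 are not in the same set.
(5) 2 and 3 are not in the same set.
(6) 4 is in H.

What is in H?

H = {3, 4, 5}

From (6): 4 ∈ H.
(3): 1 ∉ H.
(4): 6 ∉ H.
Suppose 2 ∈ H: no assignment then satisfies all the clues, so 2 ∉ H.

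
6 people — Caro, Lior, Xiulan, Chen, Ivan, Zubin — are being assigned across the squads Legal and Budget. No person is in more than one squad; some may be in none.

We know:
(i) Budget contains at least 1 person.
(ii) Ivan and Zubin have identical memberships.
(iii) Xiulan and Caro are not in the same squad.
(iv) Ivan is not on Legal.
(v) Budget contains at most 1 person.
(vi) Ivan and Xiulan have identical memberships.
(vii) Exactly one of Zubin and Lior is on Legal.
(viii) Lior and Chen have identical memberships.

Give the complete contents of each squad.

Legal = {Chen, Lior}; Budget = {Caro}

From (iv): Ivan ∉ Legal.
(ii): Zubin matches Ivan: Zubin ∉ Legal.
(vi): Xiulan matches Ivan: Xiulan ∉ Legal.
(vii) (exactly one): Lior ∈ Legal.
(viii): Chen matches Lior: Chen ∈ Legal.
Suppose Caro ∈ Legal: no assignment then satisfies all the clues, so Caro ∉ Legal.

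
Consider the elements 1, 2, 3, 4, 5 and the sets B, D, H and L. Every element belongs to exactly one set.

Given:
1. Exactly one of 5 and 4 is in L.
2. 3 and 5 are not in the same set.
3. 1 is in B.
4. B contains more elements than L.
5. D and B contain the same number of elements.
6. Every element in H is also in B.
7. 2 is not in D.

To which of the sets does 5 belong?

From (3): 1 ∈ B.
From (7): 2 ∉ D.
Suppose 5 ∈ B: no assignment then satisfies all the clues, so 5 ∉ B.

5: L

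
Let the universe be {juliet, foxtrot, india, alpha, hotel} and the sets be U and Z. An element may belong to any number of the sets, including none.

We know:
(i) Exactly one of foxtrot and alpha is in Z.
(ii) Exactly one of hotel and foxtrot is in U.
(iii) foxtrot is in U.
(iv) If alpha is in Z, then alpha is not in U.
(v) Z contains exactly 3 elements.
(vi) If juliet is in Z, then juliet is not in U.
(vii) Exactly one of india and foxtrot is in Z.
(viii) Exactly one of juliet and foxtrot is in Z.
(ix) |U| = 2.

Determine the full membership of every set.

U = {foxtrot, india}; Z = {alpha, india, juliet}

From (iii): foxtrot ∈ U.
(ii) (exactly one): hotel ∉ U.
Suppose juliet ∈ U: no assignment then satisfies all the clues, so juliet ∉ U.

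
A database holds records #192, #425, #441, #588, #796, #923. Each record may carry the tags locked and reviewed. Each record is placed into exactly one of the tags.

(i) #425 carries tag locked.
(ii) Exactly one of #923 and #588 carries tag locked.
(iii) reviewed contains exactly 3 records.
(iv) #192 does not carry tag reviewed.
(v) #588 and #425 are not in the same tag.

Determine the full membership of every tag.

From (i): #425 ∈ locked.
From (iv): #192 ∉ reviewed.
(v): #588 ∉ locked.
Only one tag left: #192 ∈ locked.
Only one tag left: #588 ∈ reviewed.
(ii) (exactly one): #923 ∈ locked.
(iii): only 3 candidates remain for reviewed, so all are in.

locked = {#192, #425, #923}; reviewed = {#441, #588, #796}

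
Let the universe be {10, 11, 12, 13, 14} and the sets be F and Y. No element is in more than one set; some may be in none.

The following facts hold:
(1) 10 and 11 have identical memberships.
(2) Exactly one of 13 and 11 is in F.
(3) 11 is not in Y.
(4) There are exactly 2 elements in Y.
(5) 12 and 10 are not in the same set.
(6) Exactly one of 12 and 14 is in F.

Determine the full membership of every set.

F = {10, 11, 14}; Y = {12, 13}

From (3): 11 ∉ Y.
(1): 10 matches 11: 10 ∉ Y.
Suppose 10 ∉ F: no assignment then satisfies all the clues, so 10 ∈ F.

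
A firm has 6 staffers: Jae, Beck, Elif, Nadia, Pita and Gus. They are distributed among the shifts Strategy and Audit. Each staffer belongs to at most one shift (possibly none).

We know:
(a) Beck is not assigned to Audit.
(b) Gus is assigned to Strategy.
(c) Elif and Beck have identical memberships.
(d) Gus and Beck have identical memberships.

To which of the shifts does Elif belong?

From (a): Beck ∉ Audit.
From (b): Gus ∈ Strategy.
(c): Elif matches Beck: Elif ∉ Audit.
(d): Beck matches Gus: Beck ∈ Strategy.
(c): Elif matches Beck: Elif ∈ Strategy.

Elif: Strategy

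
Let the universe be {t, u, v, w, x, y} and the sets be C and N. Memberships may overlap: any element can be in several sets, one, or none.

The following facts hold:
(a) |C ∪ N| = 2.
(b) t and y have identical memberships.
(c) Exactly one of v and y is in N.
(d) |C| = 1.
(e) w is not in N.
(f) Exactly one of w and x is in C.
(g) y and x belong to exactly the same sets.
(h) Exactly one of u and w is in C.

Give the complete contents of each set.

C = {w}; N = {v}

From (e): w ∉ N.
Suppose t ∈ C: no assignment then satisfies all the clues, so t ∉ C.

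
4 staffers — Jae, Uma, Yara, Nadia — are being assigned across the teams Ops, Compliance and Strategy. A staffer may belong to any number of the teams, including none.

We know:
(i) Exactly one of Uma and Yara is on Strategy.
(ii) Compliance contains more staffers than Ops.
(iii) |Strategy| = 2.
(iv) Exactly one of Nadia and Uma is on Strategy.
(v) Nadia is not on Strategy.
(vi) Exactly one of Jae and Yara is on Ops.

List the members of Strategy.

From (v): Nadia ∉ Strategy.
(iv) (exactly one): Uma ∈ Strategy.
(i) (exactly one): Yara ∉ Strategy.
(iii): only 2 candidates remain for Strategy, so all are in.

Strategy = {Jae, Uma}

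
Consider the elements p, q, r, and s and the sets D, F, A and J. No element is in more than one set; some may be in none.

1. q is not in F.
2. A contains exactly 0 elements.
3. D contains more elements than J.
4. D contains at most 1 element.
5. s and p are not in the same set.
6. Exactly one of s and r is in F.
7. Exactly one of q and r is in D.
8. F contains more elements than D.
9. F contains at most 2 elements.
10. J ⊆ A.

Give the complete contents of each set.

D = {q}; F = {p, r}; A = {}; J = {}

From (1): q ∉ F.
(2): A already has 0, so the rest are out.
(10) contrapositive: p ∉ J.
(10) contrapositive: q ∉ J.
(10) contrapositive: r ∉ J.
(10) contrapositive: s ∉ J.
Suppose p ∈ D: no assignment then satisfies all the clues, so p ∉ D.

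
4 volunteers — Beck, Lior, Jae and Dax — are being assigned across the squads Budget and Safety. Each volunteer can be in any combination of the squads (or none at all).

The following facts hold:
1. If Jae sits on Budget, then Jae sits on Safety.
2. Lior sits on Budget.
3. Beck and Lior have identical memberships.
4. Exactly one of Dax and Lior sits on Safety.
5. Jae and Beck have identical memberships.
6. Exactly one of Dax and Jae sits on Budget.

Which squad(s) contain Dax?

Dax: none

From (2): Lior ∈ Budget.
(3): Beck matches Lior: Beck ∈ Budget.
(5): Jae matches Beck: Jae ∈ Budget.
(6) (exactly one): Dax ∉ Budget.
(1): Jae ∈ Safety.
(5): Beck matches Jae: Beck ∈ Safety.
(3): Lior matches Beck: Lior ∈ Safety.
(4) (exactly one): Dax ∉ Safety.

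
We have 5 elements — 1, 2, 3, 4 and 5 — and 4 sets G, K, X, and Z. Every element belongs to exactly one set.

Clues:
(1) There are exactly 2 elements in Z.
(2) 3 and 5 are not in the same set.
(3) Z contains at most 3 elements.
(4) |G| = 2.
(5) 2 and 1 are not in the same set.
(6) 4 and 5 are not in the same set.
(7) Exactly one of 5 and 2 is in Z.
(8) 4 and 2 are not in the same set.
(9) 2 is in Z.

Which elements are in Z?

Z = {2, 3}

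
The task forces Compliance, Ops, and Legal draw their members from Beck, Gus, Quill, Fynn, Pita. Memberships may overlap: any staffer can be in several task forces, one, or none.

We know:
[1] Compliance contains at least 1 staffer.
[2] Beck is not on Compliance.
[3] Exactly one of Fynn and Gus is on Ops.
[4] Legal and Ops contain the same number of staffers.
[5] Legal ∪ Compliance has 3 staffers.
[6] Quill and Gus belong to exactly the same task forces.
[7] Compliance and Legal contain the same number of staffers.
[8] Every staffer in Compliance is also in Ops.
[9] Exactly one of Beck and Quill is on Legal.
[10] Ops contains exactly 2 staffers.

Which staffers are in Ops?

Ops = {Fynn, Pita}

From (2): Beck ∉ Compliance.
Suppose Beck ∈ Ops: no assignment then satisfies all the clues, so Beck ∉ Ops.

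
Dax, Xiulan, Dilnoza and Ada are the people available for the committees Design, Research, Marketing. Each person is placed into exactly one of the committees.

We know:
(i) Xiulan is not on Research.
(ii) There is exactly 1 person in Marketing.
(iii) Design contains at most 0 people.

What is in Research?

Research = {Ada, Dax, Dilnoza}

From (i): Xiulan ∉ Research.
(iii): Design already has 0, so the rest are out.
Only one committee left: Xiulan ∈ Marketing.
(ii): Marketing already has 1, so the rest are out.
Only one committee left: Dax ∈ Research.
Only one committee left: Dilnoza ∈ Research.
Only one committee left: Ada ∈ Research.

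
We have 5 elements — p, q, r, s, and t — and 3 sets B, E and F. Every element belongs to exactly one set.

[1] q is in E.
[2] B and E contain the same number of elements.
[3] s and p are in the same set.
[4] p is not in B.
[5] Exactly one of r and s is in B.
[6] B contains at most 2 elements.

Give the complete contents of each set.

From (1): q ∈ E.
From (4): p ∉ B.
(3): s matches p: s ∉ B.
(5) (exactly one): r ∈ B.
Suppose p ∈ E: no assignment then satisfies all the clues, so p ∉ E.

B = {r}; E = {q}; F = {p, s, t}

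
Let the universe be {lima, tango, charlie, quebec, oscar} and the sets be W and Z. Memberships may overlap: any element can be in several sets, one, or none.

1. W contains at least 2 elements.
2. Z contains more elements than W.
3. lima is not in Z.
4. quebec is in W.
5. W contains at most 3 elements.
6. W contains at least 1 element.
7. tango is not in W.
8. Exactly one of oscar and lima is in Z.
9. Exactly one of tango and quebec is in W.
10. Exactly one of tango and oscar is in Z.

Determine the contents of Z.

Z = {charlie, oscar, quebec}

From (3): lima ∉ Z.
From (4): quebec ∈ W.
From (7): tango ∉ W.
(8) (exactly one): oscar ∈ Z.
(10) (exactly one): tango ∉ Z.
Suppose charlie ∉ Z: no assignment then satisfies all the clues, so charlie ∈ Z.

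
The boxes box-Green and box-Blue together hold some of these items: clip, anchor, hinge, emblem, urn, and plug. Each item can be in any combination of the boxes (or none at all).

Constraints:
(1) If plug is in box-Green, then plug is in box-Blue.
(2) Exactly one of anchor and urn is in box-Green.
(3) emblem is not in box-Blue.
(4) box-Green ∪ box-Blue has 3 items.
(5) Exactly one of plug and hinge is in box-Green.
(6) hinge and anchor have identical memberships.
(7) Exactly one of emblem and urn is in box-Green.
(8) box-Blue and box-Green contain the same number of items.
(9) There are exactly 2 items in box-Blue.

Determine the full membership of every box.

box-Green = {plug, urn}; box-Blue = {clip, plug}

From (3): emblem ∉ box-Blue.
Suppose clip ∈ box-Green: no assignment then satisfies all the clues, so clip ∉ box-Green.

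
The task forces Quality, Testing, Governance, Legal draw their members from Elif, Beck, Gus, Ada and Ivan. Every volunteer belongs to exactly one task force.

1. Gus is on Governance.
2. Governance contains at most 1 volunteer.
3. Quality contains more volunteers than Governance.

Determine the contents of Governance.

From (1): Gus ∈ Governance.
(2): Governance already has 1, so the rest are out.

Governance = {Gus}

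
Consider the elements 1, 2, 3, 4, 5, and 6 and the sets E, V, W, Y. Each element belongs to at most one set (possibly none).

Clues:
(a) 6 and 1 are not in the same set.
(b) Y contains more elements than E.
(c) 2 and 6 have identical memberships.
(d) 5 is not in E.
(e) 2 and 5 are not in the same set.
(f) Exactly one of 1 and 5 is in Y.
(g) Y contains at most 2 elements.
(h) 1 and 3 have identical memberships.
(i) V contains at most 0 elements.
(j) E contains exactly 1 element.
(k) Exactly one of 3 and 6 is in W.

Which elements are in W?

W = {2, 6}

From (d): 5 ∉ E.
(i): V already has 0, so the rest are out.
Suppose 1 ∈ W: no assignment then satisfies all the clues, so 1 ∉ W.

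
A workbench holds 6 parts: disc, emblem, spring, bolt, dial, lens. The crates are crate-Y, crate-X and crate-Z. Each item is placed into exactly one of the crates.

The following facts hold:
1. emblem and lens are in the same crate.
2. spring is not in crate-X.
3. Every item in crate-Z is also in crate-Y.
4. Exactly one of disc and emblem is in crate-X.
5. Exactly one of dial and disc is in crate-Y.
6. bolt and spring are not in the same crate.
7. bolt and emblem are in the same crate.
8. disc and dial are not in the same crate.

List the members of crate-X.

crate-X = {bolt, dial, emblem, lens}

From (2): spring ∉ crate-X.
Suppose disc ∈ crate-X: no assignment then satisfies all the clues, so disc ∉ crate-X.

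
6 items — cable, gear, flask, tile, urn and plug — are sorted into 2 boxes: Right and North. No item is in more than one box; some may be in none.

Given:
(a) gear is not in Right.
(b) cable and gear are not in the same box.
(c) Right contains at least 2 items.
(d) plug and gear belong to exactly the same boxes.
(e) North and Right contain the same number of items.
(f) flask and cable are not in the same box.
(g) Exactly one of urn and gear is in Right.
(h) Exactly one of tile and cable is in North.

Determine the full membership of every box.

Right = {cable, urn}; North = {flask, tile}

From (a): gear ∉ Right.
(d): plug matches gear: plug ∉ Right.
(g) (exactly one): urn ∈ Right.
Suppose cable ∉ Right: no assignment then satisfies all the clues, so cable ∈ Right.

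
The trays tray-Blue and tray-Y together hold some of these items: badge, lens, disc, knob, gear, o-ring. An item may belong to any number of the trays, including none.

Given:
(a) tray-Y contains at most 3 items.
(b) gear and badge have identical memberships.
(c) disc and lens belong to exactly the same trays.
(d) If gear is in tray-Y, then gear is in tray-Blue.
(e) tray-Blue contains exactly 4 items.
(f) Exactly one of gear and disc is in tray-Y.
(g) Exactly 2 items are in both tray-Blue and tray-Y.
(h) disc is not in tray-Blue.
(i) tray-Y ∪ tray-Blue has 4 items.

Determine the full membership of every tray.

tray-Blue = {badge, gear, knob, o-ring}; tray-Y = {badge, gear}

From (h): disc ∉ tray-Blue.
(c): lens matches disc: lens ∉ tray-Blue.
(e): only 4 candidates remain for tray-Blue, so all are in.
Suppose badge ∉ tray-Y: no assignment then satisfies all the clues, so badge ∈ tray-Y.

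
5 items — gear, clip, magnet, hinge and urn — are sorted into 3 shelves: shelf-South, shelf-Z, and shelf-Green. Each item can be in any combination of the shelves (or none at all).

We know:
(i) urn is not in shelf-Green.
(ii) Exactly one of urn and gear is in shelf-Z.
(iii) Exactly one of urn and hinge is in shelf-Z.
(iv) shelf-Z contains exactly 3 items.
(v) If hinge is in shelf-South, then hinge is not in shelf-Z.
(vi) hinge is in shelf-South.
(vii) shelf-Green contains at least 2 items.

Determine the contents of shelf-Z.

shelf-Z = {clip, magnet, urn}

From (i): urn ∉ shelf-Green.
From (vi): hinge ∈ shelf-South.
(v): hinge ∉ shelf-Z.
(iii) (exactly one): urn ∈ shelf-Z.
(ii) (exactly one): gear ∉ shelf-Z.
(iv): only 3 candidates remain for shelf-Z, so all are in.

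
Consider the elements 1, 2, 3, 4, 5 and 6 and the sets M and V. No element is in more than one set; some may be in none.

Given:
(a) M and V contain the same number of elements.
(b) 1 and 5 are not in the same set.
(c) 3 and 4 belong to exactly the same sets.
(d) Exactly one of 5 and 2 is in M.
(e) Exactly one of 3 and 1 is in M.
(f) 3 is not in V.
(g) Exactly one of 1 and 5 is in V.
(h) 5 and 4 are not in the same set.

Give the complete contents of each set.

M = {1, 2}; V = {5, 6}

From (f): 3 ∉ V.
(c): 4 matches 3: 4 ∉ V.
Suppose 1 ∉ M: no assignment then satisfies all the clues, so 1 ∈ M.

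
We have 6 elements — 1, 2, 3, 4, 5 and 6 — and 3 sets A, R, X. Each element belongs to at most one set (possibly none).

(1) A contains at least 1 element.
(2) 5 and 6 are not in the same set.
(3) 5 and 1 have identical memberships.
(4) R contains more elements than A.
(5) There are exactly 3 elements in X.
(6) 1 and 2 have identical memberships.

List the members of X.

X = {1, 2, 5}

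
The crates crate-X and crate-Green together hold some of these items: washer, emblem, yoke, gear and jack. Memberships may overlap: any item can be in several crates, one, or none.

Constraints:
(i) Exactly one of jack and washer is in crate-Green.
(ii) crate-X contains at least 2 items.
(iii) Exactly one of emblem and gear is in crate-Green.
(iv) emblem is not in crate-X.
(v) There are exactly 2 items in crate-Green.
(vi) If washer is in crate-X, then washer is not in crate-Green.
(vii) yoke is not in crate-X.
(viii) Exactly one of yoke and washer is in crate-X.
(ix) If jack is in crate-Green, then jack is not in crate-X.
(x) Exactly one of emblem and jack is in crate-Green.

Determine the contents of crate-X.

From (iv): emblem ∉ crate-X.
From (vii): yoke ∉ crate-X.
(viii) (exactly one): washer ∈ crate-X.
(vi): washer ∉ crate-Green.
(i) (exactly one): jack ∈ crate-Green.
(ix): jack ∉ crate-X.
(x) (exactly one): emblem ∉ crate-Green.
(ii): only 2 candidates remain for crate-X, so all are in.
(iii) (exactly one): gear ∈ crate-Green.
(v): crate-Green already has 2, so the rest are out.

crate-X = {gear, washer}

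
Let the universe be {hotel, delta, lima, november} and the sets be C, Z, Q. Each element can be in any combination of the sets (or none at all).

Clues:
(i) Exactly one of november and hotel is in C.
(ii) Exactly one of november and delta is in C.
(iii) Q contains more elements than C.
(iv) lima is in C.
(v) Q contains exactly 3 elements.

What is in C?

C = {lima, november}

From (iv): lima ∈ C.
Suppose hotel ∈ C: no assignment then satisfies all the clues, so hotel ∉ C.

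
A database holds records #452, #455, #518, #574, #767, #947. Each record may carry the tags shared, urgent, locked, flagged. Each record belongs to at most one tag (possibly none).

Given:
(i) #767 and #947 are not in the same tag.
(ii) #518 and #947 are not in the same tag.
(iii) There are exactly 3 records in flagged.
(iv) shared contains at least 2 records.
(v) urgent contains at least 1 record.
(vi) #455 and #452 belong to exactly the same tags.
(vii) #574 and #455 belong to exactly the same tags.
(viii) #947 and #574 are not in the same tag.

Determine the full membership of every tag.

shared = {#518, #767}; urgent = {#947}; locked = {}; flagged = {#452, #455, #574}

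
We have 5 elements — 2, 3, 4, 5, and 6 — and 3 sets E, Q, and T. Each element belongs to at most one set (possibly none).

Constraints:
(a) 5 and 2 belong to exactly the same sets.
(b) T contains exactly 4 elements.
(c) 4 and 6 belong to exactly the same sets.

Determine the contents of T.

T = {2, 4, 5, 6}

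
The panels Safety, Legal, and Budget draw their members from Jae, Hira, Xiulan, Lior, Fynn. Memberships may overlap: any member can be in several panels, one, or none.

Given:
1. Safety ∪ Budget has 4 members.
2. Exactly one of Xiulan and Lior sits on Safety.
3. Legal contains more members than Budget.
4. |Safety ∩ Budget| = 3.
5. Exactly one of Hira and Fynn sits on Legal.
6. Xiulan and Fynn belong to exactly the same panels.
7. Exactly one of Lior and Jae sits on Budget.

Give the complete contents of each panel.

Safety = {Fynn, Hira, Jae, Xiulan}; Legal = {Fynn, Jae, Lior, Xiulan}; Budget = {Fynn, Jae, Xiulan}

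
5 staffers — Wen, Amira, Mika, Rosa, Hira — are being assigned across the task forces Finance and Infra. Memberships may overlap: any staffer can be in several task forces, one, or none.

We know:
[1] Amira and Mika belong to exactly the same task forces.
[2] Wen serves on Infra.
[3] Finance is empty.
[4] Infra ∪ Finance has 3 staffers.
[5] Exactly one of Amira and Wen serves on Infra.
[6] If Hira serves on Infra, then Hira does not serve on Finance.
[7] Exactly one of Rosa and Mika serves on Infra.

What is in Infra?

From (2): Wen ∈ Infra.
(3): Finance already has 0, so the rest are out.
(5) (exactly one): Amira ∉ Infra.
(1): Mika matches Amira: Mika ∉ Infra.
(7) (exactly one): Rosa ∈ Infra.
Suppose Hira ∉ Infra: no assignment then satisfies all the clues, so Hira ∈ Infra.

Infra = {Hira, Rosa, Wen}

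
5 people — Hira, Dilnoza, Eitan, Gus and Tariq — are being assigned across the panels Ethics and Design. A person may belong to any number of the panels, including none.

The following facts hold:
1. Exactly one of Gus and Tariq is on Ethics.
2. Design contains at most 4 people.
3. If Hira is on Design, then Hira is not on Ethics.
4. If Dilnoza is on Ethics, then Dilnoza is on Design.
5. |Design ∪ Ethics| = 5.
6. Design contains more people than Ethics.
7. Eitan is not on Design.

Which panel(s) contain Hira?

Hira: Design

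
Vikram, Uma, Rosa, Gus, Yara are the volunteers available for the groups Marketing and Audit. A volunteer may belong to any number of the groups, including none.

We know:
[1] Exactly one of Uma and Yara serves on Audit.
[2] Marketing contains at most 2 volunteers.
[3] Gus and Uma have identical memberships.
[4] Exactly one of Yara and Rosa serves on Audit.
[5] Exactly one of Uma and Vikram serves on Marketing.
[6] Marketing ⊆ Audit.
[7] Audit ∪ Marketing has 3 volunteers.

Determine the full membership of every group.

Marketing = {Gus, Uma}; Audit = {Gus, Rosa, Uma}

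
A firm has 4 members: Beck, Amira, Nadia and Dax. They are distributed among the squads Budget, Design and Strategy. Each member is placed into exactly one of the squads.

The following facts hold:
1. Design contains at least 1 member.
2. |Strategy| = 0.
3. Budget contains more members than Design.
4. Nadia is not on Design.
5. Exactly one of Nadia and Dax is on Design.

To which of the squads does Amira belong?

Amira: Budget

From (4): Nadia ∉ Design.
(2): Strategy already has 0, so the rest are out.
(5) (exactly one): Dax ∈ Design.
Only one squad left: Nadia ∈ Budget.
Suppose Amira ∉ Budget: no assignment then satisfies all the clues, so Amira ∈ Budget.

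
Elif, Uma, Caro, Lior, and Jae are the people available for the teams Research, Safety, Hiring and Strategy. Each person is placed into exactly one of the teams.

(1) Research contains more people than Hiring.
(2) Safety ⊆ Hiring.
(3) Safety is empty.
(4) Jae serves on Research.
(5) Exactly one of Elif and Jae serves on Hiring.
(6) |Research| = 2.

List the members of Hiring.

Hiring = {Elif}

From (4): Jae ∈ Research.
(3): Safety already has 0, so the rest are out.
(5) (exactly one): Elif ∈ Hiring.
Suppose Uma ∈ Hiring: no assignment then satisfies all the clues, so Uma ∉ Hiring.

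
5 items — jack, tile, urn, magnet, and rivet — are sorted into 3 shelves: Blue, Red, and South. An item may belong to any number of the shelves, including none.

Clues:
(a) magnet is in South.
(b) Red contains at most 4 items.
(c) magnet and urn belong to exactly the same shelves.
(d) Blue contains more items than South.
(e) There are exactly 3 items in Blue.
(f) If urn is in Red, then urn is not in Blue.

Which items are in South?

South = {magnet, urn}

From (a): magnet ∈ South.
(c): urn matches magnet: urn ∈ South.
Suppose jack ∈ South: no assignment then satisfies all the clues, so jack ∉ South.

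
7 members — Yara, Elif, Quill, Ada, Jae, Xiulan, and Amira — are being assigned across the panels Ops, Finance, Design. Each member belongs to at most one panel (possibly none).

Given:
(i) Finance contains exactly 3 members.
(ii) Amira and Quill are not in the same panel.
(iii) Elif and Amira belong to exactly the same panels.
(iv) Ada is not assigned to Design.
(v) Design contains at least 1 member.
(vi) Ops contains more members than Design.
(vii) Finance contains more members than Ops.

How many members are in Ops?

2

From (iv): Ada ∉ Design.
Suppose Elif ∈ Design: no assignment then satisfies all the clues, so Elif ∉ Design.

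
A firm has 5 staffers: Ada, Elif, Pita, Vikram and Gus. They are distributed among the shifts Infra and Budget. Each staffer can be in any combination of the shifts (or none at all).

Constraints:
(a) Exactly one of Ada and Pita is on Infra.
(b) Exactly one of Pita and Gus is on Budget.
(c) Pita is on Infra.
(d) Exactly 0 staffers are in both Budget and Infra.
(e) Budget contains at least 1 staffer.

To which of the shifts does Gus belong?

Gus: Budget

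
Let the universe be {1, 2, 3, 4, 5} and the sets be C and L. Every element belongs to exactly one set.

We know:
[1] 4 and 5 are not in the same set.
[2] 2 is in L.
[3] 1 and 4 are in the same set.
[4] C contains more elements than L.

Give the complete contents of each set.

C = {1, 3, 4}; L = {2, 5}

From (2): 2 ∈ L.
Suppose 1 ∉ C: no assignment then satisfies all the clues, so 1 ∈ C.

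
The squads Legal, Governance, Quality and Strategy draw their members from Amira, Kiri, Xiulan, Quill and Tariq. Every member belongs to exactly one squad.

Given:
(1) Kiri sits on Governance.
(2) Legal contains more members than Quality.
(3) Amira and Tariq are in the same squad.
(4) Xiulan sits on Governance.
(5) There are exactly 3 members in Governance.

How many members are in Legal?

2

From (1): Kiri ∈ Governance.
From (4): Xiulan ∈ Governance.
Suppose Amira ∉ Legal: no assignment then satisfies all the clues, so Amira ∈ Legal.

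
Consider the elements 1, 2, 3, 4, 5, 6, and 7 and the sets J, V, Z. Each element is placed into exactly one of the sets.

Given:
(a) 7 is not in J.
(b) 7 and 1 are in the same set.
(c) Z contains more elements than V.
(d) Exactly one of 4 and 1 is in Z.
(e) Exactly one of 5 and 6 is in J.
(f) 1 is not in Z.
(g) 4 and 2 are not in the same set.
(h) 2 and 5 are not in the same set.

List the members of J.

J = {2, 6}

From (a): 7 ∉ J.
From (f): 1 ∉ Z.
(b): 1 matches 7: 1 ∉ J.
(b): 7 matches 1: 7 ∉ Z.
(d) (exactly one): 4 ∈ Z.
(g): 2 ∉ Z.
Only one set left: 1 ∈ V.
Only one set left: 7 ∈ V.
Suppose 2 ∉ J: no assignment then satisfies all the clues, so 2 ∈ J.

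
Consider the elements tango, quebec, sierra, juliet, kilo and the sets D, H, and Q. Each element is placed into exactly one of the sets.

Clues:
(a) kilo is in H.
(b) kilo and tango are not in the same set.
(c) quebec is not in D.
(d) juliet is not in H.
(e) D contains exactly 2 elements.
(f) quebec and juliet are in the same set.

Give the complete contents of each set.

From (a): kilo ∈ H.
From (c): quebec ∉ D.
From (d): juliet ∉ H.
(b): tango ∉ H.
(f): juliet matches quebec: juliet ∉ D.
(f): quebec matches juliet: quebec ∉ H.
Only one set left: quebec ∈ Q.
Only one set left: juliet ∈ Q.
(e): only 2 candidates remain for D, so all are in.

D = {sierra, tango}; H = {kilo}; Q = {juliet, quebec}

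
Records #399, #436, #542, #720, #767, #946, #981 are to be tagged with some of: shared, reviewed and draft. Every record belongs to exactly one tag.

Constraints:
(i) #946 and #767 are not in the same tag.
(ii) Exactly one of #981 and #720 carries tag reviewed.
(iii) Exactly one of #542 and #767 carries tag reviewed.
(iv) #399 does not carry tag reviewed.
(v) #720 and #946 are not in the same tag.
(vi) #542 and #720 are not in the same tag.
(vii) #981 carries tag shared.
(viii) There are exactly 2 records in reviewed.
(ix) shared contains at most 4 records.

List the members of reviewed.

From (iv): #399 ∉ reviewed.
From (vii): #981 ∈ shared.
(ii) (exactly one): #720 ∈ reviewed.
(v): #946 ∉ reviewed.
(vi): #542 ∉ reviewed.
(iii) (exactly one): #767 ∈ reviewed.
(viii): reviewed already has 2, so the rest are out.

reviewed = {#720, #767}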